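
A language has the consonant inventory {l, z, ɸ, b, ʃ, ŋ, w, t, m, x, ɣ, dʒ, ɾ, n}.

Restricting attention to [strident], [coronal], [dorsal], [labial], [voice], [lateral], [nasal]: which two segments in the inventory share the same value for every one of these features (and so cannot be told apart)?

z, dʒ

Both /z/ and /dʒ/ are [+strident], [+coronal], [−dorsal], [−labial], [+voice], [−lateral], [−nasal]. Since the list omits [continuant], [anterior] and [distributed] — which do distinguish the voiced alveolar fricative from the voiced postalveolar affricate — this pair collapses; all other pairs remain distinct.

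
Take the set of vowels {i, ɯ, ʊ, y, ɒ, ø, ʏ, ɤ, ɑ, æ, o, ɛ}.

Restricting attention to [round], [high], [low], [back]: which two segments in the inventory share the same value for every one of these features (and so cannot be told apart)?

Both /y/ and /ʏ/ are [+round], [+high], [-low], [-back]. Since the list omits [tense] — which does distinguish the high front rounded tense vowel from the high front rounded lax vowel — this pair collapses; all other pairs remain distinct.

y, ʏ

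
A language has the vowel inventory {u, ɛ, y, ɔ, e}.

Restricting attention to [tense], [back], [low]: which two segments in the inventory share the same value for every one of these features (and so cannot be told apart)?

On the given features, /e/ and /y/ have an identical profile: [+tense], [-back], [-low]. No other two segments in the inventory coincide on all 3 features. (They do differ in [labial], [round] and [high], which are not among the given features.)

e, y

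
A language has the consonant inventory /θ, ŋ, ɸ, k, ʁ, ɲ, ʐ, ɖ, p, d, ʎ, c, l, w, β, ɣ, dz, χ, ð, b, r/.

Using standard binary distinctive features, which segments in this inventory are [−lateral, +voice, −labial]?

ŋ, ʁ, ɲ, ʐ, ɖ, d, ɣ, dz, ð, r

Eliminate segments failing any feature: /θ, ɸ, k, p, c, χ/ are [−voice]; /ʎ, l/ are [+lateral]; /w, β, b/ are [+labial]. The remaining /ŋ, ʁ, ɲ, ʐ, ɖ, d, ɣ, dz, ð, r/ satisfy [−lateral], [+voice], [−labial].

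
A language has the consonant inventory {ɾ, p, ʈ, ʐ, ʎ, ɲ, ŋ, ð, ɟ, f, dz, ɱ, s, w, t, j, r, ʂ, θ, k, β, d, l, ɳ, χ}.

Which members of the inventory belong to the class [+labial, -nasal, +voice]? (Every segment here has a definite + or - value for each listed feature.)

w, β

First, the [+labial] segments are /p, f, ɱ, w, β/.
Among these, [-nasal] gives /p, f, w, β/.
Among these, [+voice] leaves /w, β/.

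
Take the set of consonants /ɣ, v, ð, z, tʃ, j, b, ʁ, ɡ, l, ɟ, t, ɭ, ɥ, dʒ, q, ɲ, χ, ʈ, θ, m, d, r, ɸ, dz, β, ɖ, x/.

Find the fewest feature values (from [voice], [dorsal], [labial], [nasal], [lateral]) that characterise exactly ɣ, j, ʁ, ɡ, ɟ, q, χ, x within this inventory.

[−nasal, −labial, +dorsal]

Every target segment is [−nasal], [−labial], [+dorsal]; each remaining inventory member fails at least one of these. Each conjunct is needed — [−labial, +dorsal] alone would also admit /ɲ/; [−nasal, +dorsal] alone would also admit /ɥ/; [−nasal, −labial] alone would also admit /ð, z, tʃ, l, …/ — and no other combination of two listed features has exactly this extension, so three is the minimum.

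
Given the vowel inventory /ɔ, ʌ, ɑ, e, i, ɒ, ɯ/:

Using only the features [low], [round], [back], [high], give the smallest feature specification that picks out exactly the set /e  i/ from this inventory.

Every target segment is [-back] and no other inventory member is, so one feature is enough.

[-back]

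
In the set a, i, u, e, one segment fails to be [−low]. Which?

/e, u, i/ are all [−low]; /a/ (low unrounded vowel) is [+low].

a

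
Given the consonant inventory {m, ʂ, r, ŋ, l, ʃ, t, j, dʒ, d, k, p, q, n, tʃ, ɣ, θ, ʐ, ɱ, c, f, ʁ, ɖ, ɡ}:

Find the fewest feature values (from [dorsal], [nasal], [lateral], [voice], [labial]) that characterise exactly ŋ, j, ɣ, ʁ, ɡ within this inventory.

Every target segment is [+voice], [+dorsal]; each remaining inventory member fails at least one of these. Each conjunct is needed — [+dorsal] alone would also admit /k, q, c/; [+voice] alone would also admit /m, r, l, dʒ, …/ — and no other single listed feature has exactly this extension, so two is the minimum.

[+voice, +dorsal]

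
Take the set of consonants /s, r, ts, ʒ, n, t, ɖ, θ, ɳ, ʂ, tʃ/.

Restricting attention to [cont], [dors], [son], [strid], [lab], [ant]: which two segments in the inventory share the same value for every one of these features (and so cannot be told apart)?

Both /ʂ/ and /ʒ/ are [+continuant], [−dorsal], [−sonorant], [+strident], [−labial], [−anterior]. Since the list omits [voice] and [distributed] — which do distinguish the voiceless retroflex fricative from the voiced postalveolar fricative — this pair collapses; all other pairs remain distinct.

ʂ, ʒ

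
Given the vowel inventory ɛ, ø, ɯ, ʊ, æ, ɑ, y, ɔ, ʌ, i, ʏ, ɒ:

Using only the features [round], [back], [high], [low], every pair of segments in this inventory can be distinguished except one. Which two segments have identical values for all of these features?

/y/ (high front rounded tense vowel) and /ʏ/ (high front rounded lax vowel) are both [+round], [-back], [+high], [-low], so none of the listed features separates them. (They do differ in [tense], which is not among the given features.) Every other pair in the inventory differs on at least one listed feature.

y, ʏ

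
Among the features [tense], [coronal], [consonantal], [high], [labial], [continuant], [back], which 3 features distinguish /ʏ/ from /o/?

The two segments share [-coronal], [-consonantal], [+labial], [+continuant]. The only features from the list on which they differ: /ʏ/ is [+high] while /o/ is [-high]; /ʏ/ is [-back] while /o/ is [+back]; /ʏ/ is [-tense] while /o/ is [+tense].

[high], [back], [tense]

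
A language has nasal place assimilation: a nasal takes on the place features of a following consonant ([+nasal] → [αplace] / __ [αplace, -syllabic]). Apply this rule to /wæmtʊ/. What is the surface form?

[wæntʊ]

In /wæmtʊ/, the nasal /m/ precedes /t/, which is [+coronal]. The nasal assimilates in place, becoming the [+coronal] nasal /n/. The surface form is [wæntʊ].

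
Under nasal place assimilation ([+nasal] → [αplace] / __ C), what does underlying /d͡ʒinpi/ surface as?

[d͡ʒimpi]

In /d͡ʒinpi/, the nasal /n/ precedes /p/, which is [+labial]. The nasal assimilates in place, becoming the [+labial] nasal /m/. The surface form is [d͡ʒimpi].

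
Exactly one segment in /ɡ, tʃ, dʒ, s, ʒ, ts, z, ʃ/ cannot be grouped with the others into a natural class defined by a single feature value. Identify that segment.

ɡ

/ʃ, ʒ, dʒ, s, ts, z, tʃ/ are all [+strident], but /ɡ/ (voiced velar stop) is [−strident]. No other single segment can be removed to leave a set sharing one feature value that the removed segment lacks, so /ɡ/ is the odd one out.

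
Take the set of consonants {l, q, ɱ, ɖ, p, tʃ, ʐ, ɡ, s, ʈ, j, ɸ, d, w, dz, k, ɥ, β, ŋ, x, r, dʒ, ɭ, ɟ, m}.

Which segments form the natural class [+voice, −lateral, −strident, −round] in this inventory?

Among the inventory, the [+voice] segments are /l, ɱ, ɖ, ʐ, ɡ, j, d, w, dz, ɥ, β, ŋ, r, dʒ, ɭ, ɟ, m/.
Of those, [−lateral] gives /ɱ, ɖ, ʐ, ɡ, j, d, w, dz, ɥ, β, ŋ, r, dʒ, ɟ, m/.
Then [−strident] gives /ɱ, ɖ, ɡ, j, d, w, ɥ, β, ŋ, r, ɟ, m/.
Then [−round] leaves /ɱ, ɖ, ɡ, j, d, β, ŋ, r, ɟ, m/.

ɱ, ɖ, ɡ, j, d, β, ŋ, r, ɟ, m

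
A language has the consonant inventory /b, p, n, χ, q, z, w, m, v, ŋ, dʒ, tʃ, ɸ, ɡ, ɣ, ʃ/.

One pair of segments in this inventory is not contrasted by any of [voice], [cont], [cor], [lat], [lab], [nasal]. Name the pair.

/v/ (voiced labiodental fricative) and /w/ (labial-velar glide) are both [+voice], [+continuant], [−coronal], [−lateral], [+labial], [−nasal], so none of the listed features separates them. (They do differ in [sonorant], [round] and [dorsal], which are not among the given features.) Every other pair in the inventory differs on at least one listed feature.

v, w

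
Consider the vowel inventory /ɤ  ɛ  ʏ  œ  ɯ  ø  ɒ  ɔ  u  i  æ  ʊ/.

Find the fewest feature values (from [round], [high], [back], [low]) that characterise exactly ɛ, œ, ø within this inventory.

[−high, −low, −back]

Every target segment is [−high], [−low], [−back]; each remaining inventory member fails at least one of these. Each conjunct is needed — [−low, −back] alone would also admit /ʏ, i/; [−high, −back] alone would also admit /æ/; [−high, −low] alone would also admit /ɤ, ɔ/ — and no other combination of two listed features has exactly this extension, so three is the minimum.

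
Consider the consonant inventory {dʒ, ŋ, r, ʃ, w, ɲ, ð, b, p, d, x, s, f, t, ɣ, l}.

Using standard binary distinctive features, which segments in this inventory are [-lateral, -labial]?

dʒ, ŋ, r, ʃ, ɲ, ð, d, x, s, t, ɣ

Among the inventory, the [-lateral] segments are /dʒ, ŋ, r, ʃ, w, ɲ, ð, b, p, d, x, s, f, t, ɣ/.
Within that set, [-labial] leaves /dʒ, ŋ, r, ʃ, ɲ, ð, d, x, s, t, ɣ/.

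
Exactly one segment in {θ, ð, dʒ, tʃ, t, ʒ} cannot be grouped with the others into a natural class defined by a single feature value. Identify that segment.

The remaining segments after removing /t/ share [+distributed]; /t/ (voiceless alveolar stop) is [−distributed]. For every other candidate removal, the leftover set fails to share any single feature value that the removed segment lacks.

t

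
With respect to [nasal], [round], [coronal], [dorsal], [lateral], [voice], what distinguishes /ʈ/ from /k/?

[coronal], [dorsal]

/ʈ/ is the voiceless retroflex stop and /k/ is the voiceless velar stop. Both are [−nasal], [−round], [−lateral], [−voice]. /ʈ/ is [+coronal] while /k/ is [−coronal]; /ʈ/ is [−dorsal] while /k/ is [+dorsal], so the distinguishing features are [coronal], [dorsal].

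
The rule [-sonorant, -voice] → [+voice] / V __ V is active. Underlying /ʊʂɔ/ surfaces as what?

Only /ʂ/ occurs between two vowels (/ʊ/ __ /ɔ/) and matches the structural description. It is a voiceless retroflex fricative, so [-sonorant, -voice] holds; changing it to [+voice] with all other features held fixed yields /ʐ/ (voiced retroflex fricative). No other segment meets both the structural description and the environment, so the output is [ʊʐɔ].

[ʊʐɔ]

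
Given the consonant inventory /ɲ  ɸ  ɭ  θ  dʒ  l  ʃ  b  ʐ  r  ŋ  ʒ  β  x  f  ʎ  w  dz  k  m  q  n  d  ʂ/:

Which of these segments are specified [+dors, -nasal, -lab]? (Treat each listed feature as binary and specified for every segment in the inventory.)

Checking each segment against [+dorsal], [-nasal], [-labial]: /x/ (voiceless velar fricative), /ʎ/ (palatal lateral approximant), /k/ (voiceless velar stop), /q/ (voiceless uvular stop) satisfy every feature; every other segment in the inventory fails at least one.

x, ʎ, k, q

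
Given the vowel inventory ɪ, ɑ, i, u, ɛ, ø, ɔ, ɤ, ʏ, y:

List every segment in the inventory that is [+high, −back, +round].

ʏ, y

The [+high] segments are /ɪ, i, u, ʏ, y/.
Within that set, [−back] gives /ɪ, i, ʏ, y/.
Of those, [+round] leaves /ʏ, y/.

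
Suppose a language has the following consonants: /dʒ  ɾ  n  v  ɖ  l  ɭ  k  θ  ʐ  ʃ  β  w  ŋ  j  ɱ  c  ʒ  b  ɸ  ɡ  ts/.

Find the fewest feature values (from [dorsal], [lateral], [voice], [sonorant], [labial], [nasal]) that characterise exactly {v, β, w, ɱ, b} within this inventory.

Every target segment is [+voice], [+labial]; each remaining inventory member fails at least one of these. Each conjunct is needed — [+labial] alone would also admit /ɸ/; [+voice] alone would also admit /dʒ, ɾ, n, ɖ, …/ — and no other single listed feature has exactly this extension, so two is the minimum.

[+voice, +labial]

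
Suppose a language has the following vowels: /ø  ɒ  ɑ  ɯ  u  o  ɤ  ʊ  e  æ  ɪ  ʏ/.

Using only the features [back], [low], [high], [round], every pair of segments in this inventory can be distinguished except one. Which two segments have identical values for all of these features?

u, ʊ

On the given features, /u/ and /ʊ/ have an identical profile: [+back], [−low], [+high], [+round]. No other two segments in the inventory coincide on all 4 features. (They do differ in [tense], which is not among the given features.)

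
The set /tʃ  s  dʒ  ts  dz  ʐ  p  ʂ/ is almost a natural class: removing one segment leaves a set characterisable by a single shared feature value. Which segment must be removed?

p

/tʃ, dʒ, ʐ, s, ts, ʂ, dz/ are all [+strident], but /p/ (voiceless bilabial stop) is [−strident]. No other single segment can be removed to leave a set sharing one feature value that the removed segment lacks, so /p/ is the odd one out.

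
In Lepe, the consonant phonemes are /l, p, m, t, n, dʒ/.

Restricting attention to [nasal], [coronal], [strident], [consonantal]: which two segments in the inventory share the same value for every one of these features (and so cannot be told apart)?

Both /l/ and /t/ are [-nasal], [+coronal], [-strident], [+consonantal]. Since the list omits [sonorant], [voice] and [lateral] — which do distinguish the alveolar lateral approximant from the voiceless alveolar stop — this pair collapses; all other pairs remain distinct.

l, t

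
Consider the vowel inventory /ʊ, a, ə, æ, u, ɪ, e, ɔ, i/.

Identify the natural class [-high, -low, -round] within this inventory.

Among the inventory, the [-high] segments are /a, ə, æ, e, ɔ/.
Then [-low] gives /ə, e, ɔ/.
Within that set, [-round] leaves /ə, e/.

ə, e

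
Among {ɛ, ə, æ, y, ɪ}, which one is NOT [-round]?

y

/ɪ, ɛ, ə, æ/ are all [-round]; /y/ (high front rounded tense vowel) is [+round].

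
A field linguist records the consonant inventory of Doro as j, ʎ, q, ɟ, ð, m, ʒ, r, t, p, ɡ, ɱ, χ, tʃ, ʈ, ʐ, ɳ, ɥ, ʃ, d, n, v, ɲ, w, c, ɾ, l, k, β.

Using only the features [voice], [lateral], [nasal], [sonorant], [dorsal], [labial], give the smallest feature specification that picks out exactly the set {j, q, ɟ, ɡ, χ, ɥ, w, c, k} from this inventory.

[−nasal, −lateral, +dorsal]

Every target segment is [−nasal], [−lateral], [+dorsal]; each remaining inventory member fails at least one of these. Each conjunct is needed — [−lateral, +dorsal] alone would also admit /ɲ/; [−nasal, +dorsal] alone would also admit /ʎ/; [−nasal, −lateral] alone would also admit /ð, ʒ, r, t, …/ — and no other combination of two listed features has exactly this extension, so three is the minimum.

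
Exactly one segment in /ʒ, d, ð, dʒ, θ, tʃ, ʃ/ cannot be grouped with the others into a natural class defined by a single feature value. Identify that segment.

d

[distributed] groups all but one: /dʒ, ʒ, ʃ, ð, θ, tʃ/ share [+distributed] while /d/ (voiced alveolar stop) alone is [-distributed]. Removing any other segment would not leave a single-feature class that excludes it.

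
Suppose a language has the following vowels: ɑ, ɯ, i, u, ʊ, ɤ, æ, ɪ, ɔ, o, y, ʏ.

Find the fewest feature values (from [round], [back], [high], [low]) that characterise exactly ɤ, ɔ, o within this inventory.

[−high, −low]

The class [−high], [−low] has exactly /ɤ, ɔ, o/ as its extension in this inventory. No smaller conjunction from the listed features achieves this: [−low] alone would also admit /ɯ, i, u, ʊ, …/; [−high] alone would also admit /ɑ, æ/; and checking the remaining single features turns up none with this extension.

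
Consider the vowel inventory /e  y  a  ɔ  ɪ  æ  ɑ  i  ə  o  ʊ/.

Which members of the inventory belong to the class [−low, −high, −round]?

Checking each segment against [−low], [−high], [−round]: /e/ (mid front unrounded tense vowel), /ə/ (mid central vowel (schwa)) satisfy every feature; every other segment in the inventory fails at least one.

e, ə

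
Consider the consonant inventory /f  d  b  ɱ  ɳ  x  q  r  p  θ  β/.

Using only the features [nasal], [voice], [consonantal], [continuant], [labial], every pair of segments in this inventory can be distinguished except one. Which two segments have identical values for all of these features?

On the given features, /x/ and /θ/ have an identical profile: [-nasal], [-voice], [+consonantal], [+continuant], [-labial]. No other two segments in the inventory coincide on all 5 features. (They do differ in [coronal] and [dorsal], which are not among the given features.)

x, θ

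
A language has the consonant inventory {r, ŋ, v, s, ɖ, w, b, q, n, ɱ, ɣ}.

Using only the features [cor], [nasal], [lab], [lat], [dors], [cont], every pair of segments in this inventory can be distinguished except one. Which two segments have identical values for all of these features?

Both /s/ and /r/ are [+coronal], [−nasal], [−labial], [−lateral], [−dorsal], [+continuant]. Since the list omits [sonorant], [voice] and [strident] — which do distinguish the voiceless alveolar fricative from the alveolar trill — this pair collapses; all other pairs remain distinct.

s, r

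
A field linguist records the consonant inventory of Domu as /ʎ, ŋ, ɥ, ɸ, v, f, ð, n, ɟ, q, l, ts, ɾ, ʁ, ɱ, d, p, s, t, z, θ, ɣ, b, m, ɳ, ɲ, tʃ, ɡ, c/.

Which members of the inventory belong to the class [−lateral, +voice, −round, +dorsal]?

ŋ, ɟ, ʁ, ɣ, ɲ, ɡ

Eliminate segments failing any feature: /ʎ, l/ are [+lateral]; /ɥ/ is [+round]; /ɸ, f, q, ts, p, s, t, θ, tʃ, c/ are [−voice]; /v, ð, n, ɾ, ɱ, d, z, b, m, ɳ/ are [−dorsal]. The remaining /ŋ, ɟ, ʁ, ɣ, ɲ, ɡ/ satisfy [−lateral], [+voice], [−round], [+dorsal].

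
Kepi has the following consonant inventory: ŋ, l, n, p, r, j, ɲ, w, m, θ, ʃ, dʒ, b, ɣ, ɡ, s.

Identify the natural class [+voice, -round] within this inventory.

Eliminate segments failing any feature: /p, θ, ʃ, s/ are [-voice]; /w/ is [+round]. The remaining /ŋ, l, n, r, j, ɲ, m, dʒ, b, ɣ, ɡ/ satisfy [+voice], [-round].

ŋ, l, n, r, j, ɲ, m, dʒ, b, ɣ, ɡ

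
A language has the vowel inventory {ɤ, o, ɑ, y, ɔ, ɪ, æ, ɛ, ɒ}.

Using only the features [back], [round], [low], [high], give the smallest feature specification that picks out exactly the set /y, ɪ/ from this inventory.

The target set is precisely the extension of [+high] in this inventory.

[+high]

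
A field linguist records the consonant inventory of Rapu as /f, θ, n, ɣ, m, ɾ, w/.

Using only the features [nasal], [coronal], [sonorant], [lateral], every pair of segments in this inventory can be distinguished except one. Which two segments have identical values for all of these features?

On the given features, /ɣ/ and /f/ have an identical profile: [-nasal], [-coronal], [-sonorant], [-lateral]. No other two segments in the inventory coincide on all 4 features. (They do differ in [voice], [labial] and [dorsal], which are not among the given features.)

ɣ, f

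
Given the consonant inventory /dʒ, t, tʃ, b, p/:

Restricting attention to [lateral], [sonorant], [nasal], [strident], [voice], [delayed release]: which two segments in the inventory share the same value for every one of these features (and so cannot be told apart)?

t, p

On the given features, /t/ and /p/ have an identical profile: [-lateral], [-sonorant], [-nasal], [-strident], [-voice], [-delayed release]. No other two segments in the inventory coincide on all 6 features. (They do differ in [labial] and [coronal], which are not among the given features.)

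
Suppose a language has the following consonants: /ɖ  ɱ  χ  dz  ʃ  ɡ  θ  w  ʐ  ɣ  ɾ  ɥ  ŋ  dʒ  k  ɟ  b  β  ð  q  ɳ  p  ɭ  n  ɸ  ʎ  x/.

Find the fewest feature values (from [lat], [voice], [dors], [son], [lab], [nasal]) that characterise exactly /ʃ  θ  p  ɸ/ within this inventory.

[-voice, -dors]

/ʃ, θ, p, ɸ/ are all [-voice], [-dorsal], and no other segment in the inventory matches both values. Dropping any one of them over-generates: [-dorsal] alone would also admit /ɖ, ɱ, dz, ʐ, …/; [-voice] alone would also admit /χ, k, q, x/. No other single listed feature picks out exactly this set either, so fewer than two features will not do.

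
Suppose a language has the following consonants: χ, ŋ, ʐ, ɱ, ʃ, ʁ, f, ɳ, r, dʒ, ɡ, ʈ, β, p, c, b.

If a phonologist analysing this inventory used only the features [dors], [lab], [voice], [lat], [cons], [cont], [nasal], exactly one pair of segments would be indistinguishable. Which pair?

Both /r/ and /ʐ/ are [-dorsal], [-labial], [+voice], [-lateral], [+consonantal], [+continuant], [-nasal]. Since the list omits [sonorant], [strident] and [anterior] — which do distinguish the alveolar trill from the voiced retroflex fricative — this pair collapses; all other pairs remain distinct.

r, ʐ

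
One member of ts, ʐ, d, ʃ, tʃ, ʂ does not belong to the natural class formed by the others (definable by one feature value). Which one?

d

The remaining segments after removing /d/ share [+strident]; /d/ (voiced alveolar stop) is [−strident]. For every other candidate removal, the leftover set fails to share any single feature value that the removed segment lacks.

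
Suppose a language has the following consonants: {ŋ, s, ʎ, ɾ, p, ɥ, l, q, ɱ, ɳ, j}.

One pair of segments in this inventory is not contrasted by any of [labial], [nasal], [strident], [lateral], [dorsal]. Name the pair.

/q/ (voiceless uvular stop) and /j/ (palatal glide) are both [-labial], [-nasal], [-strident], [-lateral], [+dorsal], so none of the listed features separates them. (They do differ in [sonorant], [voice], [continuant], [high] and [back], which are not among the given features.) Every other pair in the inventory differs on at least one listed feature.

q, j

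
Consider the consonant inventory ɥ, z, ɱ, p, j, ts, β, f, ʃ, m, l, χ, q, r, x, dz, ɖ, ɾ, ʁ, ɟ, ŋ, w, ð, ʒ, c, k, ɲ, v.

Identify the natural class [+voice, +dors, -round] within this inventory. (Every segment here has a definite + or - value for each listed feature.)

j, ʁ, ɟ, ŋ, ɲ

First, the [+voice] segments are /ɥ, z, ɱ, j, β, m, l, r, dz, ɖ, ɾ, ʁ, ɟ, ŋ, w, ð, ʒ, ɲ, v/.
Among these, [+dorsal] gives /ɥ, j, ʁ, ɟ, ŋ, w, ɲ/.
Intersecting with [-round] leaves /j, ʁ, ɟ, ŋ, ɲ/.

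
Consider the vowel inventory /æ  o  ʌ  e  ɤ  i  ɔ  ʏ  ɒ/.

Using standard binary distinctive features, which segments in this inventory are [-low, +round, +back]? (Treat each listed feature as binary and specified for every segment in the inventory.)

Checking each segment against [-low], [+round], [+back]: /o/ (mid back rounded tense vowel), /ɔ/ (mid back rounded lax vowel) satisfy every feature; every other segment in the inventory fails at least one.

o, ɔ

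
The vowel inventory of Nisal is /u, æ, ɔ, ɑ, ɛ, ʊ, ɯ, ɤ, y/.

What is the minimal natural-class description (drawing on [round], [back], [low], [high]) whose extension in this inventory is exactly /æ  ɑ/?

/æ, ɑ/ are exactly the [+low] segments in the inventory, so a single feature suffices.

[+low]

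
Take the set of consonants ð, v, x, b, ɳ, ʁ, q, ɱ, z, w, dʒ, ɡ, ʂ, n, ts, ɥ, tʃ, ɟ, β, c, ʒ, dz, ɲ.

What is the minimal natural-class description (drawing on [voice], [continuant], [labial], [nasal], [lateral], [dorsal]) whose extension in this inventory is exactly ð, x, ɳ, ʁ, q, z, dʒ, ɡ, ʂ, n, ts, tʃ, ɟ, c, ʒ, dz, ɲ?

[−labial]

The target set is precisely the extension of [−labial] in this inventory.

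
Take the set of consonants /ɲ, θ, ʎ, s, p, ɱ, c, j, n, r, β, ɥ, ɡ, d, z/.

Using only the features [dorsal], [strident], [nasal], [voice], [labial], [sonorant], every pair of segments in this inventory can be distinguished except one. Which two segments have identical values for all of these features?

/j/ (palatal glide) and /ʎ/ (palatal lateral approximant) are both [+dorsal], [−strident], [−nasal], [+voice], [−labial], [+sonorant], so none of the listed features separates them. (They do differ in [lateral], which is not among the given features.) Every other pair in the inventory differs on at least one listed feature.

j, ʎ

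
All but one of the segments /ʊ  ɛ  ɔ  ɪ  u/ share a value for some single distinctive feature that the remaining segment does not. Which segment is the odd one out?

u

/ʊ, ɛ, ɔ, ɪ/ are all [−tense], but /u/ (high back rounded tense vowel) is [+tense]. No other single segment can be removed to leave a set sharing one feature value that the removed segment lacks, so /u/ is the odd one out.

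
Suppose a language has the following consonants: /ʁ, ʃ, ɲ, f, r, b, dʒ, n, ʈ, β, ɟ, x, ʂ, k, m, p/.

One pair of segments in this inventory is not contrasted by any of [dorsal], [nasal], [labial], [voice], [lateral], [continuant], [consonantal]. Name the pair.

Both /ʂ/ and /ʃ/ are [-dorsal], [-nasal], [-labial], [-voice], [-lateral], [+continuant], [+consonantal]. Since the list omits [distributed] — which does distinguish the voiceless retroflex fricative from the voiceless postalveolar fricative — this pair collapses; all other pairs remain distinct.

ʂ, ʃ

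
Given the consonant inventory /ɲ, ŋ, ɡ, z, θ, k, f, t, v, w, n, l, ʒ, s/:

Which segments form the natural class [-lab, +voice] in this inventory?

ɲ, ŋ, ɡ, z, n, l, ʒ

Checking each segment against [-labial], [+voice]: /ɲ/ (palatal nasal), /ŋ/ (velar nasal), /ɡ/ (voiced velar stop), /z/ (voiced alveolar fricative), /n/ (alveolar nasal), /l/ (alveolar lateral approximant), among others, satisfy every feature; every other segment in the inventory fails at least one.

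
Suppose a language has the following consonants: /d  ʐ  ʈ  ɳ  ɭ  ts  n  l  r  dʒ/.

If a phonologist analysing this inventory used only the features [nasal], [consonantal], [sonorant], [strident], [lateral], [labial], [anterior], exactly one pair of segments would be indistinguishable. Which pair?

dʒ, ʐ

Both /dʒ/ and /ʐ/ are [-nasal], [+consonantal], [-sonorant], [+strident], [-lateral], [-labial], [-anterior]. Since the list omits [continuant] and [distributed] — which do distinguish the voiced postalveolar affricate from the voiced retroflex fricative — this pair collapses; all other pairs remain distinct.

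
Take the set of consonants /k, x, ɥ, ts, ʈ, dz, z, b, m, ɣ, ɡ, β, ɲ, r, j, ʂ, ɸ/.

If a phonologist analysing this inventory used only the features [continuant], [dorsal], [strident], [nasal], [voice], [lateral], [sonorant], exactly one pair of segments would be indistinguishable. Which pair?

ɥ, j

On the given features, /ɥ/ and /j/ have an identical profile: [+continuant], [+dorsal], [−strident], [−nasal], [+voice], [−lateral], [+sonorant]. No other two segments in the inventory coincide on all 7 features. (They do differ in [labial] and [round], which are not among the given features.)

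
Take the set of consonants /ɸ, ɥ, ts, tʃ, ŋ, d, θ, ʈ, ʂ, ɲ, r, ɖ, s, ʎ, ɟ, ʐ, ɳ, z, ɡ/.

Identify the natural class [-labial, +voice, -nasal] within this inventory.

d, r, ɖ, ʎ, ɟ, ʐ, z, ɡ

Checking each segment against [-labial], [+voice], [-nasal]: /d/ (voiced alveolar stop), /r/ (alveolar trill), /ɖ/ (voiced retroflex stop), /ʎ/ (palatal lateral approximant), /ɟ/ (voiced palatal stop), /ʐ/ (voiced retroflex fricative), among others, satisfy every feature; every other segment in the inventory fails at least one.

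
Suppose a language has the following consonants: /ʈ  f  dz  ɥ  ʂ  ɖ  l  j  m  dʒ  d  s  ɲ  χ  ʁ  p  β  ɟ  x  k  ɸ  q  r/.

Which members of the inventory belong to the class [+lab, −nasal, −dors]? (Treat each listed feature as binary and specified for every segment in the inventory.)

Among the inventory, the [+labial] segments are /f, ɥ, m, p, β, ɸ/.
Then [−nasal] gives /f, ɥ, p, β, ɸ/.
Then [−dorsal] leaves /f, p, β, ɸ/.

f, p, β, ɸ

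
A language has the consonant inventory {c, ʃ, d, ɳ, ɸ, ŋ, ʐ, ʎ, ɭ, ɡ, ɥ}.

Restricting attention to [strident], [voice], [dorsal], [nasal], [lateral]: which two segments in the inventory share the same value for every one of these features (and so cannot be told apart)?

/ɡ/ (voiced velar stop) and /ɥ/ (labial-palatal glide) are both [-strident], [+voice], [+dorsal], [-nasal], [-lateral], so none of the listed features separates them. (They do differ in [sonorant], [continuant], [labial], [round] and [back], which are not among the given features.) Every other pair in the inventory differs on at least one listed feature.

ɡ, ɥ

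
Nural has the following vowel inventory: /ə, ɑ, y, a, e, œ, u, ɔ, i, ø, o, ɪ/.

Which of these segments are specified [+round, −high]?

œ, ɔ, ø, o

Eliminate segments failing any feature: /ə, ɑ, a, e, i, ɪ/ are [−round]; /y, u/ are [+high]. The remaining /œ, ɔ, ø, o/ satisfy [+round], [−high].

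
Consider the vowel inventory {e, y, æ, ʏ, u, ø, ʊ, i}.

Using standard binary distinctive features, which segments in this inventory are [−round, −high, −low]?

Among the inventory, the [−round] segments are /e, æ, i/.
Among these, [−high] gives /e, æ/.
Intersecting with [−low] leaves /e/.

e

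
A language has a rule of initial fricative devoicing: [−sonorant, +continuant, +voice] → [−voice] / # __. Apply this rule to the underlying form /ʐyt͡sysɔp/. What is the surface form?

/ʐ/ satisfies [−sonorant, +continuant, +voice] and sits in # __. The [−voice] counterpart of the voiced retroflex fricative is /ʂ/. Other segments in /ʐyt͡sysɔp/ either fail the structural description or are not in the environment, so the surface form is [ʂyt͡sysɔp].

[ʂyt͡sysɔp]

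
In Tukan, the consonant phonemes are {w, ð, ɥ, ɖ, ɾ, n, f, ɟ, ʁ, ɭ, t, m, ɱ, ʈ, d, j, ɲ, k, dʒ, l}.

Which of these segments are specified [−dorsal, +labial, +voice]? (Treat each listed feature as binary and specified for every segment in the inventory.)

m, ɱ

Checking each segment against [−dorsal], [+labial], [+voice]: /m/ (bilabial nasal), /ɱ/ (labiodental nasal) satisfy every feature; every other segment in the inventory fails at least one.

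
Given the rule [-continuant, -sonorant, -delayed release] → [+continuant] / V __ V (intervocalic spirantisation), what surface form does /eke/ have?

/k/ satisfies [-continuant, -sonorant, -delayed release] and sits in V __ V. The [+continuant] counterpart of the voiceless velar stop is /x/. Other segments in /eke/ either fail the structural description or are not in the environment, so the surface form is [exe].

[exe]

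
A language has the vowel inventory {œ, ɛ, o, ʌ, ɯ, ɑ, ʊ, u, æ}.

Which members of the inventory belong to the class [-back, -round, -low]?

Checking each segment against [-back], [-round], [-low]: /ɛ/ (mid front unrounded lax vowel) satisfies every feature; every other segment in the inventory fails at least one.

ɛ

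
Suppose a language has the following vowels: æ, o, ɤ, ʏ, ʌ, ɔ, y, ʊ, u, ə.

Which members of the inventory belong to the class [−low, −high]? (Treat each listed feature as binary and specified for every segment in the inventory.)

Eliminate segments failing any feature: /æ/ is [+low]; /ʏ, y, ʊ, u/ are [+high]. The remaining /o, ɤ, ʌ, ɔ, ə/ satisfy [−low], [−high].

o, ɤ, ʌ, ɔ, ə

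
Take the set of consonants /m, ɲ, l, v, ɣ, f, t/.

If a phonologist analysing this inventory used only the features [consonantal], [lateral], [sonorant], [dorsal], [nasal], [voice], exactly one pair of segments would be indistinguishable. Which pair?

On the given features, /f/ and /t/ have an identical profile: [+consonantal], [-lateral], [-sonorant], [-dorsal], [-nasal], [-voice]. No other two segments in the inventory coincide on all 6 features. (They do differ in [continuant], [labial] and [coronal], which are not among the given features.)

f, t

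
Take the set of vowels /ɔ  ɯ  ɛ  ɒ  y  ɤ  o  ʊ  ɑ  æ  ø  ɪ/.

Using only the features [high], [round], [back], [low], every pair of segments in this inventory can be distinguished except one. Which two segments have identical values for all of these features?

o, ɔ

Both /o/ and /ɔ/ are [-high], [+round], [+back], [-low]. Since the list omits [tense] — which does distinguish the mid back rounded tense vowel from the mid back rounded lax vowel — this pair collapses; all other pairs remain distinct.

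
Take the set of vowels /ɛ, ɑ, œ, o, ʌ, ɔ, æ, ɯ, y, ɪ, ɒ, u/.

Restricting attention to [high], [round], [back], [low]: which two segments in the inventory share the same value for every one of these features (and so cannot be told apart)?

On the given features, /ɔ/ and /o/ have an identical profile: [-high], [+round], [+back], [-low]. No other two segments in the inventory coincide on all 4 features. (They do differ in [tense], which is not among the given features.)

ɔ, o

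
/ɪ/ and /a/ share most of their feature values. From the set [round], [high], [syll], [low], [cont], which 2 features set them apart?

[high], [low]

/ɪ/ (high front unrounded lax vowel) and /a/ (low unrounded vowel) agree on [−round], [+syllabic], [+continuant]. They differ on [high] (/ɪ/ [+], /a/ [−]), [low] (/ɪ/ [−], /a/ [+]).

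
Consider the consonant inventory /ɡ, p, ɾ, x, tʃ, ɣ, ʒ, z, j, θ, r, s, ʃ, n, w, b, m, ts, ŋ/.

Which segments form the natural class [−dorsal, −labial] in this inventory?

Checking each segment against [−dorsal], [−labial]: /ɾ/ (alveolar tap), /tʃ/ (voiceless postalveolar affricate), /ʒ/ (voiced postalveolar fricative), /z/ (voiced alveolar fricative), /θ/ (voiceless dental fricative), /r/ (alveolar trill), among others, satisfy every feature; every other segment in the inventory fails at least one.

ɾ, tʃ, ʒ, z, θ, r, s, ʃ, n, ts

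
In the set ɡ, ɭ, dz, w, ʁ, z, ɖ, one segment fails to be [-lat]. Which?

ɭ

/ɭ/ is the retroflex lateral approximant, which is [+lateral]; the rest — /ɖ, z, w, dz, ɡ, ʁ/ — are [-lateral].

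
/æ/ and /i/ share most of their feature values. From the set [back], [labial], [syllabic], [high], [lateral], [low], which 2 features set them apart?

/æ/ is the low front unrounded vowel and /i/ is the high front unrounded tense vowel. Both are [-back], [-labial], [+syllabic], [-lateral]. /æ/ is [-high] while /i/ is [+high]; /æ/ is [+low] while /i/ is [-low], so the distinguishing features are [high], [low].

[high], [low]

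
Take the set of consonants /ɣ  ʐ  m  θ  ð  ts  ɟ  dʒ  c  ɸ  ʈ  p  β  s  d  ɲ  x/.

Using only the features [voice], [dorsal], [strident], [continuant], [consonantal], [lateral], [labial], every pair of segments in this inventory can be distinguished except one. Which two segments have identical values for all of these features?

ɟ, ɲ

Both /ɟ/ and /ɲ/ are [+voice], [+dorsal], [-strident], [-continuant], [+consonantal], [-lateral], [-labial]. Since the list omits [sonorant] and [nasal] — which do distinguish the voiced palatal stop from the palatal nasal — this pair collapses; all other pairs remain distinct.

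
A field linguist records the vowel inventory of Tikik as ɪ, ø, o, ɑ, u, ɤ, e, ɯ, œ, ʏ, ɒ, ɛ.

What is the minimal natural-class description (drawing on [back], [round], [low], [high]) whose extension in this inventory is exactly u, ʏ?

The class [+high], [+round] has exactly /u, ʏ/ as its extension in this inventory. No smaller conjunction from the listed features achieves this: [+round] alone would also admit /ø, o, œ, ɒ/; [+high] alone would also admit /ɪ, ɯ/; and checking the remaining single features turns up none with this extension.

[+high, +round]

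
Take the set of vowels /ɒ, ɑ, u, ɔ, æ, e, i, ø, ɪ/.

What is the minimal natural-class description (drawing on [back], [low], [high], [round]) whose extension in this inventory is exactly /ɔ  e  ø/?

Every target segment is [−high], [−low]; each remaining inventory member fails at least one of these. Each conjunct is needed — [−low] alone would also admit /u, i, ɪ/; [−high] alone would also admit /ɒ, ɑ, æ/ — and no other single listed feature has exactly this extension, so two is the minimum.

[−high, −low]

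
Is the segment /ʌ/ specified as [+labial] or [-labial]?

/ʌ/ is the mid back unrounded lax vowel. The feature [labial] marks segments articulated with one or both lips; /ʌ/ lacks this property, so it is [-labial].

[-labial]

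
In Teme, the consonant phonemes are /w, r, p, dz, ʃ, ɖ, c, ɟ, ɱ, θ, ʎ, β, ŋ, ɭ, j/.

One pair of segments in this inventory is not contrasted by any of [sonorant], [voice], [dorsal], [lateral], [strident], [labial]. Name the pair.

On the given features, /j/ and /ŋ/ have an identical profile: [+sonorant], [+voice], [+dorsal], [-lateral], [-strident], [-labial]. No other two segments in the inventory coincide on all 6 features. (They do differ in [nasal], [continuant] and [back], which are not among the given features.)

j, ŋ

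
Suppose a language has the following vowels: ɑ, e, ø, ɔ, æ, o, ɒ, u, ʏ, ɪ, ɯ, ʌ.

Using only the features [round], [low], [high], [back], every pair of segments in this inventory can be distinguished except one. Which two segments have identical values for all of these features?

ɔ, o

On the given features, /ɔ/ and /o/ have an identical profile: [+round], [-low], [-high], [+back]. No other two segments in the inventory coincide on all 4 features. (They do differ in [tense], which is not among the given features.)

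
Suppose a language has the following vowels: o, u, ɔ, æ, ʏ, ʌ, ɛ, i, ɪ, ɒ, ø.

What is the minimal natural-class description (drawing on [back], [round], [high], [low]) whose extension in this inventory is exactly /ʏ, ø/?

[−back, +round]

/ʏ, ø/ are all [−back], [+round], and no other segment in the inventory matches both values. Dropping any one of them over-generates: [+round] alone would also admit /o, u, ɔ, ɒ/; [−back] alone would also admit /æ, ɛ, i, ɪ/. No other single listed feature picks out exactly this set either, so fewer than two features will not do.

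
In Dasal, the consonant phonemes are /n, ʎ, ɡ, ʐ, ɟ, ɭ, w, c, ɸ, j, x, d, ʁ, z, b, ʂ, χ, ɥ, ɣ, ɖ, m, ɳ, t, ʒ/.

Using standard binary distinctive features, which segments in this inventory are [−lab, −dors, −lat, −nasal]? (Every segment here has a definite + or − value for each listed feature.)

Checking each segment against [−labial], [−dorsal], [−lateral], [−nasal]: /ʐ/ (voiced retroflex fricative), /d/ (voiced alveolar stop), /z/ (voiced alveolar fricative), /ʂ/ (voiceless retroflex fricative), /ɖ/ (voiced retroflex stop), /t/ (voiceless alveolar stop), among others, satisfy every feature; every other segment in the inventory fails at least one.

ʐ, d, z, ʂ, ɖ, t, ʒ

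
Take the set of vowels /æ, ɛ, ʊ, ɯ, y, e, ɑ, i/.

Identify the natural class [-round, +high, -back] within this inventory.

Among the inventory, the [-round] segments are /æ, ɛ, ɯ, e, ɑ, i/.
Of those, [+high] gives /ɯ, i/.
Then [-back] leaves /i/.

i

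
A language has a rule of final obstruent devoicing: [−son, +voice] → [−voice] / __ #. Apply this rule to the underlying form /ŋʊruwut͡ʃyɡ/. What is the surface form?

/ɡ/ satisfies [−son, +voice] and sits in __ #. The [−voice] counterpart of the voiced velar stop is /k/. Other segments in /ŋʊruwut͡ʃyɡ/ either fail the structural description or are not in the environment, so the surface form is [ŋʊruwut͡ʃyk].

[ŋʊruwut͡ʃyk]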